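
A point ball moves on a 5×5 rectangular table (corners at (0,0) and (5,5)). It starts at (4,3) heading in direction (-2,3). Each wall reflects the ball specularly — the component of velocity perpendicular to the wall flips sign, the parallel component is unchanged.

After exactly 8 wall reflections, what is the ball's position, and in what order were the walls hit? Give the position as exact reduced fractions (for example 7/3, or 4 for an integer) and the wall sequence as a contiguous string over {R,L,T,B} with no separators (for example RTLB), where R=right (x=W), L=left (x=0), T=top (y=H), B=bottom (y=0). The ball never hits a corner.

Final position: (2/3,5)
Wall sequence: TLBTRBLT

1. t=2/3 → T at (8/3,5); v=(-2,-3)
2. t=4/3 → L at (0,1); v=(2,-3)
3. t=1/3 → B at (2/3,0); v=(2,3)
4. t=5/3 → T at (4,5); v=(2,-3)
5. t=1/2 → R at (5,7/2); v=(-2,-3)
6. t=7/6 → B at (8/3,0); v=(-2,3)
7. t=4/3 → L at (0,4); v=(2,3)
8. t=1/3 → T at (2/3,5); v=(2,-3)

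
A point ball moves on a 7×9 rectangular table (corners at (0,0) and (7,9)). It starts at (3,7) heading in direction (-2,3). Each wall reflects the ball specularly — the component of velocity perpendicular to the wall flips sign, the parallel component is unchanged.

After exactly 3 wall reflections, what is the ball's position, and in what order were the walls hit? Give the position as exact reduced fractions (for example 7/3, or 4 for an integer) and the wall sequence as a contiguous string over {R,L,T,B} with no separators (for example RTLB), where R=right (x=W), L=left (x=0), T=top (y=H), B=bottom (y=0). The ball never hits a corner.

Final position: (13/3,0)
Wall sequence: TLB

1. t=2/3 → T at (5/3,9); v=(-2,-3)
2. t=5/6 → L at (0,13/2); v=(2,-3)
3. t=13/6 → B at (13/3,0); v=(2,3)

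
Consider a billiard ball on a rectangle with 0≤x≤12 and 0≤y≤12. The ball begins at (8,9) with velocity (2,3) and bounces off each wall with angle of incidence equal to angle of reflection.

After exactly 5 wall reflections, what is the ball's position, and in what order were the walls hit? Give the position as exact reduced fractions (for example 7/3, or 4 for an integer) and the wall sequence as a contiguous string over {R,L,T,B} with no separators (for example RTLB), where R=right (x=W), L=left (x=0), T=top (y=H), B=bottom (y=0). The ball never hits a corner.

1. t=1 → T at (10,12); v=(2,-3)
2. t=1 → R at (12,9); v=(-2,-3)
3. t=3 → B at (6,0); v=(-2,3)
4. t=3 → L at (0,9); v=(2,3)
5. t=1 → T at (2,12); v=(2,-3)

Final position: (2,12)
Wall sequence: TRBLT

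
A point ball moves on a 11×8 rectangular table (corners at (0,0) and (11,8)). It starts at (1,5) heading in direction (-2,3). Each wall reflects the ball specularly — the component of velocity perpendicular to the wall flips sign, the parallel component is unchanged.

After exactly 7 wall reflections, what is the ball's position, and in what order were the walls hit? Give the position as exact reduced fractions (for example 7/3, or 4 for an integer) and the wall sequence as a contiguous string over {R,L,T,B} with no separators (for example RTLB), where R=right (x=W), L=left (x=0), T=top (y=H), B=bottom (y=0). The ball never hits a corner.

1. t=1/2 → L at (0,13/2); v=(2,3)
2. t=1/2 → T at (1,8); v=(2,-3)
3. t=8/3 → B at (19/3,0); v=(2,3)
4. t=7/3 → R at (11,7); v=(-2,3)
5. t=1/3 → T at (31/3,8); v=(-2,-3)
6. t=8/3 → B at (5,0); v=(-2,3)
7. t=5/2 → L at (0,15/2); v=(2,3)

Final position: (0,15/2)
Wall sequence: LTBRTBL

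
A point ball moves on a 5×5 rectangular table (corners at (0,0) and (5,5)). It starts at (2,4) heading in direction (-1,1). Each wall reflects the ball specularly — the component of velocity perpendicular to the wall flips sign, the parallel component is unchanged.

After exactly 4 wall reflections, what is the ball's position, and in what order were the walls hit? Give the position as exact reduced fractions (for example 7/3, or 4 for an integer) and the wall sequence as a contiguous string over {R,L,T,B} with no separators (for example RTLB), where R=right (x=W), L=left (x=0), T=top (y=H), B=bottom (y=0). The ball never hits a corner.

Final position: (5,1)
Wall sequence: TLBR

1. t=1 → T at (1,5); v=(-1,-1)
2. t=1 → L at (0,4); v=(1,-1)
3. t=4 → B at (4,0); v=(1,1)
4. t=1 → R at (5,1); v=(-1,1)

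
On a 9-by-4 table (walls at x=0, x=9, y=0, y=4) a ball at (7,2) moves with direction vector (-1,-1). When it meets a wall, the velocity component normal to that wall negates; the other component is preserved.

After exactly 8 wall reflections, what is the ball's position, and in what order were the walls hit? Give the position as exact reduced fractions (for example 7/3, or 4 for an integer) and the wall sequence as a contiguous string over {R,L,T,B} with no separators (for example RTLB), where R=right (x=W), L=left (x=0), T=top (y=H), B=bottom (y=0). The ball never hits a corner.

1. t=2 → B at (5,0); v=(-1,1)
2. t=4 → T at (1,4); v=(-1,-1)
3. t=1 → L at (0,3); v=(1,-1)
4. t=3 → B at (3,0); v=(1,1)
5. t=4 → T at (7,4); v=(1,-1)
6. t=2 → R at (9,2); v=(-1,-1)
7. t=2 → B at (7,0); v=(-1,1)
8. t=4 → T at (3,4); v=(-1,-1)

Final position: (3,4)
Wall sequence: BTLBTRBT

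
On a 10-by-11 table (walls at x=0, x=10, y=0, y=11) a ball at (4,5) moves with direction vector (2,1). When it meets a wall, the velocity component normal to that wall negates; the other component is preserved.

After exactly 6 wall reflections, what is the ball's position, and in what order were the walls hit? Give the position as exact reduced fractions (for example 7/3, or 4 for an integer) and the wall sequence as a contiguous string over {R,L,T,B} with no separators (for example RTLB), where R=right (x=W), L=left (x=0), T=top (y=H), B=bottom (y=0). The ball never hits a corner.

1. t=3 → R at (10,8); v=(-2,1)
2. t=3 → T at (4,11); v=(-2,-1)
3. t=2 → L at (0,9); v=(2,-1)
4. t=5 → R at (10,4); v=(-2,-1)
5. t=4 → B at (2,0); v=(-2,1)
6. t=1 → L at (0,1); v=(2,1)

Final position: (0,1)
Wall sequence: RTLRBL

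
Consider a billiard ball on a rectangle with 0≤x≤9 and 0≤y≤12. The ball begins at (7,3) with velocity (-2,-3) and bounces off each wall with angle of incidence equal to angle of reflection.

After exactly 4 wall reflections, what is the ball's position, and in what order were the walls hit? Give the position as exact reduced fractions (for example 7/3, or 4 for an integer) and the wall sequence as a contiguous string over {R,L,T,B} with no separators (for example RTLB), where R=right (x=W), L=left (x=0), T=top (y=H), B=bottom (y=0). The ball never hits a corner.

1. t=1 → B at (5,0); v=(-2,3)
2. t=5/2 → L at (0,15/2); v=(2,3)
3. t=3/2 → T at (3,12); v=(2,-3)
4. t=3 → R at (9,3); v=(-2,-3)

Final position: (9,3)
Wall sequence: BLTR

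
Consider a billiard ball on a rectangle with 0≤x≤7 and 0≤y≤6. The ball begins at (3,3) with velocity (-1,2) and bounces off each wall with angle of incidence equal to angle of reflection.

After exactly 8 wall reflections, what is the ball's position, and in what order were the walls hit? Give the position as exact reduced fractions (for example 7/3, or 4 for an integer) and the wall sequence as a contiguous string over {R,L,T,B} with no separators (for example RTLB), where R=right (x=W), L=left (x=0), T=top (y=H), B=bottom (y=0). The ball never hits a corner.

Final position: (1/2,0)
Wall sequence: TLBTRBTB

1. t=3/2 → T at (3/2,6); v=(-1,-2)
2. t=3/2 → L at (0,3); v=(1,-2)
3. t=3/2 → B at (3/2,0); v=(1,2)
4. t=3 → T at (9/2,6); v=(1,-2)
5. t=5/2 → R at (7,1); v=(-1,-2)
6. t=1/2 → B at (13/2,0); v=(-1,2)
7. t=3 → T at (7/2,6); v=(-1,-2)
8. t=3 → B at (1/2,0); v=(-1,2)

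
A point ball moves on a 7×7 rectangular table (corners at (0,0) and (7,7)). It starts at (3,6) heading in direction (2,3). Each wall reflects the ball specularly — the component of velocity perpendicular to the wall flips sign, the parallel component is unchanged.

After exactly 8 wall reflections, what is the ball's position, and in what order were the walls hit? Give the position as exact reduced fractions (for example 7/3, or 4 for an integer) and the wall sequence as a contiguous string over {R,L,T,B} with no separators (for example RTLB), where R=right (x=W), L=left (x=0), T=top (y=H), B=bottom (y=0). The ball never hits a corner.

Final position: (17/3,7)
Wall sequence: TRBTLBRT

1. t=1/3 → T at (11/3,7); v=(2,-3)
2. t=5/3 → R at (7,2); v=(-2,-3)
3. t=2/3 → B at (17/3,0); v=(-2,3)
4. t=7/3 → T at (1,7); v=(-2,-3)
5. t=1/2 → L at (0,11/2); v=(2,-3)
6. t=11/6 → B at (11/3,0); v=(2,3)
7. t=5/3 → R at (7,5); v=(-2,3)
8. t=2/3 → T at (17/3,7); v=(-2,-3)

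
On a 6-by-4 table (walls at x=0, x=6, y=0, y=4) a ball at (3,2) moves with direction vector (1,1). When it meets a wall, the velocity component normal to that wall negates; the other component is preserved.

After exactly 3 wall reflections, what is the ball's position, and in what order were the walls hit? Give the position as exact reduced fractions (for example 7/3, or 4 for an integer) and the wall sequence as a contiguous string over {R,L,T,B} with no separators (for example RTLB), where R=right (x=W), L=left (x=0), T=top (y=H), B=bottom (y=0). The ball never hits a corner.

Final position: (3,0)
Wall sequence: TRB

1. t=2 → T at (5,4); v=(1,-1)
2. t=1 → R at (6,3); v=(-1,-1)
3. t=3 → B at (3,0); v=(-1,1)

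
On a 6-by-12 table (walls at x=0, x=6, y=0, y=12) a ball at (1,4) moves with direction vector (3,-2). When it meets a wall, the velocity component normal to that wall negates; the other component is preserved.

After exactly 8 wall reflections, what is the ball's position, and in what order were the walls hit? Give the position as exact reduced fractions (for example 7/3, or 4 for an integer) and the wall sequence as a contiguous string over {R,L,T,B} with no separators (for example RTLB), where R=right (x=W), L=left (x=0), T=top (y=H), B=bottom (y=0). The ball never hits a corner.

1. t=5/3 → R at (6,2/3); v=(-3,-2)
2. t=1/3 → B at (5,0); v=(-3,2)
3. t=5/3 → L at (0,10/3); v=(3,2)
4. t=2 → R at (6,22/3); v=(-3,2)
5. t=2 → L at (0,34/3); v=(3,2)
6. t=1/3 → T at (1,12); v=(3,-2)
7. t=5/3 → R at (6,26/3); v=(-3,-2)
8. t=2 → L at (0,14/3); v=(3,-2)

Final position: (0,14/3)
Wall sequence: RBLRLTRL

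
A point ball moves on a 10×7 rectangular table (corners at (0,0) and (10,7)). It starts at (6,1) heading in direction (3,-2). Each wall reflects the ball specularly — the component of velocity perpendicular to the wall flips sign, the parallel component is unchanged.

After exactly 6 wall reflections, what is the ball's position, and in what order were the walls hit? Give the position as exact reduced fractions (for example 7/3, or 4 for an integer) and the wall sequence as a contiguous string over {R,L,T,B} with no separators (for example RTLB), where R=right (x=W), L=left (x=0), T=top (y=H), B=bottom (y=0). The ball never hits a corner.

Final position: (10,1)
Wall sequence: BRTLBR

1. t=1/2 → B at (15/2,0); v=(3,2)
2. t=5/6 → R at (10,5/3); v=(-3,2)
3. t=8/3 → T at (2,7); v=(-3,-2)
4. t=2/3 → L at (0,17/3); v=(3,-2)
5. t=17/6 → B at (17/2,0); v=(3,2)
6. t=1/2 → R at (10,1); v=(-3,2)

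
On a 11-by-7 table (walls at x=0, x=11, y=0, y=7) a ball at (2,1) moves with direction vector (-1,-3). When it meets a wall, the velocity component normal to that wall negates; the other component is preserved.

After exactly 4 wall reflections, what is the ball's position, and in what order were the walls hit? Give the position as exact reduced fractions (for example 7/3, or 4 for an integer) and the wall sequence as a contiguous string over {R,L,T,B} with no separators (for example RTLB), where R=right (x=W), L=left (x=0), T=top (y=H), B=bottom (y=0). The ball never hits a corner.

1. t=1/3 → B at (5/3,0); v=(-1,3)
2. t=5/3 → L at (0,5); v=(1,3)
3. t=2/3 → T at (2/3,7); v=(1,-3)
4. t=7/3 → B at (3,0); v=(1,3)

Final position: (3,0)
Wall sequence: BLTB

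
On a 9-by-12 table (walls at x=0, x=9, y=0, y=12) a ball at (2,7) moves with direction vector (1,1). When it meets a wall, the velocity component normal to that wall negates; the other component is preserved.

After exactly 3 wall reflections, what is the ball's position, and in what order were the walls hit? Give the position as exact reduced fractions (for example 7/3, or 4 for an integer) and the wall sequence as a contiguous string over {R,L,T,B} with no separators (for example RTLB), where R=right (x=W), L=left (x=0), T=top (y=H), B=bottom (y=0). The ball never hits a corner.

Final position: (0,1)
Wall sequence: TRL

1. t=5 → T at (7,12); v=(1,-1)
2. t=2 → R at (9,10); v=(-1,-1)
3. t=9 → L at (0,1); v=(1,-1)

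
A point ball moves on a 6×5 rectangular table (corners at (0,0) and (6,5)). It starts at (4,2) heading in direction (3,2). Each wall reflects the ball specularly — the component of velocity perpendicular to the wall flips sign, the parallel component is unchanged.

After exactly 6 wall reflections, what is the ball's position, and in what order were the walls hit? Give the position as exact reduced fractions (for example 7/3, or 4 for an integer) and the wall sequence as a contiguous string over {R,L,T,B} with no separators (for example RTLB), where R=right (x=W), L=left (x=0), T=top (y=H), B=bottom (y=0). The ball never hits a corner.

1. t=2/3 → R at (6,10/3); v=(-3,2)
2. t=5/6 → T at (7/2,5); v=(-3,-2)
3. t=7/6 → L at (0,8/3); v=(3,-2)
4. t=4/3 → B at (4,0); v=(3,2)
5. t=2/3 → R at (6,4/3); v=(-3,2)
6. t=11/6 → T at (1/2,5); v=(-3,-2)

Final position: (1/2,5)
Wall sequence: RTLBRT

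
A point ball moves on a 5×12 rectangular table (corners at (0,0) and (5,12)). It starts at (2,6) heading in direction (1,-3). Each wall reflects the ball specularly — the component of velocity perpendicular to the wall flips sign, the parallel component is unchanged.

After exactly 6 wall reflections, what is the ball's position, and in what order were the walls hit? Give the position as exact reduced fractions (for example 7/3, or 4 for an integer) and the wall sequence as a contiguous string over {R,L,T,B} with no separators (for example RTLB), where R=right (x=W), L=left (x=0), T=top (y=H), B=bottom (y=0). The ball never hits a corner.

1. t=2 → B at (4,0); v=(1,3)
2. t=1 → R at (5,3); v=(-1,3)
3. t=3 → T at (2,12); v=(-1,-3)
4. t=2 → L at (0,6); v=(1,-3)
5. t=2 → B at (2,0); v=(1,3)
6. t=3 → R at (5,9); v=(-1,3)

Final position: (5,9)
Wall sequence: BRTLBR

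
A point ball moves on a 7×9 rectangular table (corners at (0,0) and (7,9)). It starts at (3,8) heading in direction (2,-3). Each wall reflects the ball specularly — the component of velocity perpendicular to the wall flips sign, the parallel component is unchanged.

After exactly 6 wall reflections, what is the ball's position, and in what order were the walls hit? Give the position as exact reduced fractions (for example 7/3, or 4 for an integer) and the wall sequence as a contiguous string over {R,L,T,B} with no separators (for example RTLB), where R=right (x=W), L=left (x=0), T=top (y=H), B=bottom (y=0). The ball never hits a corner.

Final position: (7,1)
Wall sequence: RBLTBR

1. t=2 → R at (7,2); v=(-2,-3)
2. t=2/3 → B at (17/3,0); v=(-2,3)
3. t=17/6 → L at (0,17/2); v=(2,3)
4. t=1/6 → T at (1/3,9); v=(2,-3)
5. t=3 → B at (19/3,0); v=(2,3)
6. t=1/3 → R at (7,1); v=(-2,3)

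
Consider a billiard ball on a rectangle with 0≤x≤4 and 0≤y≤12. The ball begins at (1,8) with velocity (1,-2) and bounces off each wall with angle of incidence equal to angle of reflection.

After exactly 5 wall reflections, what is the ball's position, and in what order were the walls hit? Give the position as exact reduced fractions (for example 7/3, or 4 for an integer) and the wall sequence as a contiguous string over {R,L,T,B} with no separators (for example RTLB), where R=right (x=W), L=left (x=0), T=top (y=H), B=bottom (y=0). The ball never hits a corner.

1. t=3 → R at (4,2); v=(-1,-2)
2. t=1 → B at (3,0); v=(-1,2)
3. t=3 → L at (0,6); v=(1,2)
4. t=3 → T at (3,12); v=(1,-2)
5. t=1 → R at (4,10); v=(-1,-2)

Final position: (4,10)
Wall sequence: RBLTR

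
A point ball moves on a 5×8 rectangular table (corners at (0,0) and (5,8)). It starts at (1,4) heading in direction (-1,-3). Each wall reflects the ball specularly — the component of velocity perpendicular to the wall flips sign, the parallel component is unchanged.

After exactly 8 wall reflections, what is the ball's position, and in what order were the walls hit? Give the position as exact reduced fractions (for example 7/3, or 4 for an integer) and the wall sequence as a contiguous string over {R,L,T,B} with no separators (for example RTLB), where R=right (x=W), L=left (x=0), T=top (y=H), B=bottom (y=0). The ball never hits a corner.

1. t=1 → L at (0,1); v=(1,-3)
2. t=1/3 → B at (1/3,0); v=(1,3)
3. t=8/3 → T at (3,8); v=(1,-3)
4. t=2 → R at (5,2); v=(-1,-3)
5. t=2/3 → B at (13/3,0); v=(-1,3)
6. t=8/3 → T at (5/3,8); v=(-1,-3)
7. t=5/3 → L at (0,3); v=(1,-3)
8. t=1 → B at (1,0); v=(1,3)

Final position: (1,0)
Wall sequence: LBTRBTLB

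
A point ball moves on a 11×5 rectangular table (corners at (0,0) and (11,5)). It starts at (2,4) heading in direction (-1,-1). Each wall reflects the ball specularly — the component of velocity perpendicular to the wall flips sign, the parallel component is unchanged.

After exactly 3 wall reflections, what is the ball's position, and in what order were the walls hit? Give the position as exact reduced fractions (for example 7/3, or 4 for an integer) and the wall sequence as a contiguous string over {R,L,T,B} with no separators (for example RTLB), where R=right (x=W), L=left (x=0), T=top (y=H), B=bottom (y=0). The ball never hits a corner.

1. t=2 → L at (0,2); v=(1,-1)
2. t=2 → B at (2,0); v=(1,1)
3. t=5 → T at (7,5); v=(1,-1)

Final position: (7,5)
Wall sequence: LBT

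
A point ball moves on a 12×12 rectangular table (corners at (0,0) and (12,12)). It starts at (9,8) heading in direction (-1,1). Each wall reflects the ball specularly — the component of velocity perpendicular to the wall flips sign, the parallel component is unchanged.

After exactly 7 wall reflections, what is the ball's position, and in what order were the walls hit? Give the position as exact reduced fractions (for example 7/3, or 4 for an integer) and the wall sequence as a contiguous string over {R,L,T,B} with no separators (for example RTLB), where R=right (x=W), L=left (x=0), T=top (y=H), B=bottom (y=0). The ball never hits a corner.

1. t=4 → T at (5,12); v=(-1,-1)
2. t=5 → L at (0,7); v=(1,-1)
3. t=7 → B at (7,0); v=(1,1)
4. t=5 → R at (12,5); v=(-1,1)
5. t=7 → T at (5,12); v=(-1,-1)
6. t=5 → L at (0,7); v=(1,-1)
7. t=7 → B at (7,0); v=(1,1)

Final position: (7,0)
Wall sequence: TLBRTLB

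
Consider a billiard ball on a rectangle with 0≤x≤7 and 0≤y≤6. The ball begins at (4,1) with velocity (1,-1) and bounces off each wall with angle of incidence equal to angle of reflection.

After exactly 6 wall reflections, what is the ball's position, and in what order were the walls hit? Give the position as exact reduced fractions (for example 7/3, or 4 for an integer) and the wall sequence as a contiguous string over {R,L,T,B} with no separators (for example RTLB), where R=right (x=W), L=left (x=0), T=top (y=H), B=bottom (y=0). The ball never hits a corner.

Final position: (7,4)
Wall sequence: BRTLBR

1. t=1 → B at (5,0); v=(1,1)
2. t=2 → R at (7,2); v=(-1,1)
3. t=4 → T at (3,6); v=(-1,-1)
4. t=3 → L at (0,3); v=(1,-1)
5. t=3 → B at (3,0); v=(1,1)
6. t=4 → R at (7,4); v=(-1,1)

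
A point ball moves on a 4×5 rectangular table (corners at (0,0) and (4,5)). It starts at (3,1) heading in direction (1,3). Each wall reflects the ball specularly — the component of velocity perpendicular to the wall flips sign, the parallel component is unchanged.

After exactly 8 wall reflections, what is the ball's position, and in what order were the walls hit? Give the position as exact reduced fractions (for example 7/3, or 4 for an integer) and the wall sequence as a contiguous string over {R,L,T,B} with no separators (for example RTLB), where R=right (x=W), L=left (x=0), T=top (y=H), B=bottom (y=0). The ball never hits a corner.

Final position: (4,2)
Wall sequence: RTBTLBTR

1. t=1 → R at (4,4); v=(-1,3)
2. t=1/3 → T at (11/3,5); v=(-1,-3)
3. t=5/3 → B at (2,0); v=(-1,3)
4. t=5/3 → T at (1/3,5); v=(-1,-3)
5. t=1/3 → L at (0,4); v=(1,-3)
6. t=4/3 → B at (4/3,0); v=(1,3)
7. t=5/3 → T at (3,5); v=(1,-3)
8. t=1 → R at (4,2); v=(-1,-3)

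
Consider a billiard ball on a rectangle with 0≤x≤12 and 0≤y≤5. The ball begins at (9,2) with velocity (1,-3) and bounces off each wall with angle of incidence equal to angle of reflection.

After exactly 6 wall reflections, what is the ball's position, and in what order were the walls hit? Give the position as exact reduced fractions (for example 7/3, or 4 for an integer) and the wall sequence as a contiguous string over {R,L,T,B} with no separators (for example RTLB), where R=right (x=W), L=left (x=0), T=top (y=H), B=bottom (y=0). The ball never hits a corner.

1. t=2/3 → B at (29/3,0); v=(1,3)
2. t=5/3 → T at (34/3,5); v=(1,-3)
3. t=2/3 → R at (12,3); v=(-1,-3)
4. t=1 → B at (11,0); v=(-1,3)
5. t=5/3 → T at (28/3,5); v=(-1,-3)
6. t=5/3 → B at (23/3,0); v=(-1,3)

Final position: (23/3,0)
Wall sequence: BTRBTB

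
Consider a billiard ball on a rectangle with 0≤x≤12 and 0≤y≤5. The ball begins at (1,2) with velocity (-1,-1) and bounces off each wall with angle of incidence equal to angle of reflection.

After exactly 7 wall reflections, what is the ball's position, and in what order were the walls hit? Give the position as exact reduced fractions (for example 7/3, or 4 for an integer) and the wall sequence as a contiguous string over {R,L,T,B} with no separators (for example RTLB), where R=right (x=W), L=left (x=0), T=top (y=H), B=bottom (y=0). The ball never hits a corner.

Final position: (3,0)
Wall sequence: LBTBRTB

1. t=1 → L at (0,1); v=(1,-1)
2. t=1 → B at (1,0); v=(1,1)
3. t=5 → T at (6,5); v=(1,-1)
4. t=5 → B at (11,0); v=(1,1)
5. t=1 → R at (12,1); v=(-1,1)
6. t=4 → T at (8,5); v=(-1,-1)
7. t=5 → B at (3,0); v=(-1,1)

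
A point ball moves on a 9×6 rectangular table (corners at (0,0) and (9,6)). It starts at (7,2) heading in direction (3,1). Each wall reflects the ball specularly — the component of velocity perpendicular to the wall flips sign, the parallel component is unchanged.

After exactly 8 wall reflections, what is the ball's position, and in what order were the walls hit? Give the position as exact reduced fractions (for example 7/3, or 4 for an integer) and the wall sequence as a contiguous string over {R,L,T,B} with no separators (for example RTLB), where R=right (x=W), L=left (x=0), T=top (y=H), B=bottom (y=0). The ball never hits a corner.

Final position: (0,17/3)
Wall sequence: RLTRLBRL

1. t=2/3 → R at (9,8/3); v=(-3,1)
2. t=3 → L at (0,17/3); v=(3,1)
3. t=1/3 → T at (1,6); v=(3,-1)
4. t=8/3 → R at (9,10/3); v=(-3,-1)
5. t=3 → L at (0,1/3); v=(3,-1)
6. t=1/3 → B at (1,0); v=(3,1)
7. t=8/3 → R at (9,8/3); v=(-3,1)
8. t=3 → L at (0,17/3); v=(3,1)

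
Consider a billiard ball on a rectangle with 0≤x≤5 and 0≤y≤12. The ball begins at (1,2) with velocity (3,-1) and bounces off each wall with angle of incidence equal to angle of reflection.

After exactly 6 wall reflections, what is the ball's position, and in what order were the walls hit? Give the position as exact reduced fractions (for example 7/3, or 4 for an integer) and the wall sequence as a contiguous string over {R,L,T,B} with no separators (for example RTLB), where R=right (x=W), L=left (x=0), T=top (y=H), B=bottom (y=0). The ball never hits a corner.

Final position: (5,6)
Wall sequence: RBLRLR

1. t=4/3 → R at (5,2/3); v=(-3,-1)
2. t=2/3 → B at (3,0); v=(-3,1)
3. t=1 → L at (0,1); v=(3,1)
4. t=5/3 → R at (5,8/3); v=(-3,1)
5. t=5/3 → L at (0,13/3); v=(3,1)
6. t=5/3 → R at (5,6); v=(-3,1)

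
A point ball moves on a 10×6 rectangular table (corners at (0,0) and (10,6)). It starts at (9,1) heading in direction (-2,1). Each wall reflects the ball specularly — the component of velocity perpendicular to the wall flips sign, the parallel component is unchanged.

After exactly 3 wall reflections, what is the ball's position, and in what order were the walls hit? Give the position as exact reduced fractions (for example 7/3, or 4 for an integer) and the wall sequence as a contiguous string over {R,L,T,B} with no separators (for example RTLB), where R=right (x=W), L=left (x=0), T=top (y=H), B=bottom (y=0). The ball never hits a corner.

1. t=9/2 → L at (0,11/2); v=(2,1)
2. t=1/2 → T at (1,6); v=(2,-1)
3. t=9/2 → R at (10,3/2); v=(-2,-1)

Final position: (10,3/2)
Wall sequence: LTR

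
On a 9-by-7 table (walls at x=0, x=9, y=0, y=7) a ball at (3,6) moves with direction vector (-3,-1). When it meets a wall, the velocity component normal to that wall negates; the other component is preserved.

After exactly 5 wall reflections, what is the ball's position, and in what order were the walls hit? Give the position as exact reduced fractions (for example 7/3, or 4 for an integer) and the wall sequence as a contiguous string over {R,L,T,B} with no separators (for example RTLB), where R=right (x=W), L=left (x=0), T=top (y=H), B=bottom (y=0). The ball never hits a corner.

1. t=1 → L at (0,5); v=(3,-1)
2. t=3 → R at (9,2); v=(-3,-1)
3. t=2 → B at (3,0); v=(-3,1)
4. t=1 → L at (0,1); v=(3,1)
5. t=3 → R at (9,4); v=(-3,1)

Final position: (9,4)
Wall sequence: LRBLR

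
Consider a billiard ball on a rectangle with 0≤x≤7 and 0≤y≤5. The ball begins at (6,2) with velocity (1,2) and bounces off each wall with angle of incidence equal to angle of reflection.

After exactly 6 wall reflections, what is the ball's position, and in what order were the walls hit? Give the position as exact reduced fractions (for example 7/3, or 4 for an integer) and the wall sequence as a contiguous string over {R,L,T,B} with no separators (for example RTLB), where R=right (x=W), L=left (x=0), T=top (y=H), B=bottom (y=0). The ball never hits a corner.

1. t=1 → R at (7,4); v=(-1,2)
2. t=1/2 → T at (13/2,5); v=(-1,-2)
3. t=5/2 → B at (4,0); v=(-1,2)
4. t=5/2 → T at (3/2,5); v=(-1,-2)
5. t=3/2 → L at (0,2); v=(1,-2)
6. t=1 → B at (1,0); v=(1,2)

Final position: (1,0)
Wall sequence: RTBTLB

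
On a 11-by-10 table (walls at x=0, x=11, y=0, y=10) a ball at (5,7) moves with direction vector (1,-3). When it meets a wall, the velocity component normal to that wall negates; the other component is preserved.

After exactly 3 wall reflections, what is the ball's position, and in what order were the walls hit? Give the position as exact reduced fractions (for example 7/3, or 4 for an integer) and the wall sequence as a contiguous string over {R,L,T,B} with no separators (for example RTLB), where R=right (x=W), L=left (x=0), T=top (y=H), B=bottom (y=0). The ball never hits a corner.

1. t=7/3 → B at (22/3,0); v=(1,3)
2. t=10/3 → T at (32/3,10); v=(1,-3)
3. t=1/3 → R at (11,9); v=(-1,-3)

Final position: (11,9)
Wall sequence: BTR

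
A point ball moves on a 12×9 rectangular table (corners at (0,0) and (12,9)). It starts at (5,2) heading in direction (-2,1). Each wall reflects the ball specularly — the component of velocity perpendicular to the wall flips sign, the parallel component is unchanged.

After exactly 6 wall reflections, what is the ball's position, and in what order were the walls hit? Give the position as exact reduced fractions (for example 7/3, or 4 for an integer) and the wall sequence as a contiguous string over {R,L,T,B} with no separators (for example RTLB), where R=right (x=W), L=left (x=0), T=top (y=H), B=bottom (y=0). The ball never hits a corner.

1. t=5/2 → L at (0,9/2); v=(2,1)
2. t=9/2 → T at (9,9); v=(2,-1)
3. t=3/2 → R at (12,15/2); v=(-2,-1)
4. t=6 → L at (0,3/2); v=(2,-1)
5. t=3/2 → B at (3,0); v=(2,1)
6. t=9/2 → R at (12,9/2); v=(-2,1)

Final position: (12,9/2)
Wall sequence: LTRLBR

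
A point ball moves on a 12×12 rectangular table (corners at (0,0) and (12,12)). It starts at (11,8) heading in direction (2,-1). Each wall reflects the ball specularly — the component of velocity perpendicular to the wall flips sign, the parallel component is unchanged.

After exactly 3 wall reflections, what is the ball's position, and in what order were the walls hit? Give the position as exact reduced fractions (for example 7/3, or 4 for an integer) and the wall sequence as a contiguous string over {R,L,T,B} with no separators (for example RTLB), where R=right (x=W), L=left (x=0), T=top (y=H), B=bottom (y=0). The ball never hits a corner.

Final position: (3,0)
Wall sequence: RLB

1. t=1/2 → R at (12,15/2); v=(-2,-1)
2. t=6 → L at (0,3/2); v=(2,-1)
3. t=3/2 → B at (3,0); v=(2,1)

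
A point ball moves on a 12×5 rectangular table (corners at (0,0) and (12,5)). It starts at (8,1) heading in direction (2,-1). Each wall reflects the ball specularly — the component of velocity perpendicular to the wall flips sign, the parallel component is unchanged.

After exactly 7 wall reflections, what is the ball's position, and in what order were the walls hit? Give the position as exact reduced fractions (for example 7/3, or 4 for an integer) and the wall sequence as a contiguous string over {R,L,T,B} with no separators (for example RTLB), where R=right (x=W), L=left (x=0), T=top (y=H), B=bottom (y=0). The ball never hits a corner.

1. t=1 → B at (10,0); v=(2,1)
2. t=1 → R at (12,1); v=(-2,1)
3. t=4 → T at (4,5); v=(-2,-1)
4. t=2 → L at (0,3); v=(2,-1)
5. t=3 → B at (6,0); v=(2,1)
6. t=3 → R at (12,3); v=(-2,1)
7. t=2 → T at (8,5); v=(-2,-1)

Final position: (8,5)
Wall sequence: BRTLBRT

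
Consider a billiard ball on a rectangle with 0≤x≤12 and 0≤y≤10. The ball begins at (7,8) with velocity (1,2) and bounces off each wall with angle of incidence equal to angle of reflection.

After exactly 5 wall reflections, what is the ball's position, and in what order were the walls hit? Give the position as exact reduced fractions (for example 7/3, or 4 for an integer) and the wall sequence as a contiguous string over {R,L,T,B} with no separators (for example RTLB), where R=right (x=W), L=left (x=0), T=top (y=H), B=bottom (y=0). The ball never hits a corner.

1. t=1 → T at (8,10); v=(1,-2)
2. t=4 → R at (12,2); v=(-1,-2)
3. t=1 → B at (11,0); v=(-1,2)
4. t=5 → T at (6,10); v=(-1,-2)
5. t=5 → B at (1,0); v=(-1,2)

Final position: (1,0)
Wall sequence: TRBTB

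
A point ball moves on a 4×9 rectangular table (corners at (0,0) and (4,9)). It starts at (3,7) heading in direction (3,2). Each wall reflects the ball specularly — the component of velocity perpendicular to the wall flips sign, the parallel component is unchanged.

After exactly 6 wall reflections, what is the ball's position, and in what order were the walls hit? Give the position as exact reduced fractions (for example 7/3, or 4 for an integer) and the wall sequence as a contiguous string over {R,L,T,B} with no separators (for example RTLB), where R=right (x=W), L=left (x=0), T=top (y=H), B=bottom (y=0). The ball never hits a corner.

Final position: (7/2,0)
Wall sequence: RTLRLB

1. t=1/3 → R at (4,23/3); v=(-3,2)
2. t=2/3 → T at (2,9); v=(-3,-2)
3. t=2/3 → L at (0,23/3); v=(3,-2)
4. t=4/3 → R at (4,5); v=(-3,-2)
5. t=4/3 → L at (0,7/3); v=(3,-2)
6. t=7/6 → B at (7/2,0); v=(3,2)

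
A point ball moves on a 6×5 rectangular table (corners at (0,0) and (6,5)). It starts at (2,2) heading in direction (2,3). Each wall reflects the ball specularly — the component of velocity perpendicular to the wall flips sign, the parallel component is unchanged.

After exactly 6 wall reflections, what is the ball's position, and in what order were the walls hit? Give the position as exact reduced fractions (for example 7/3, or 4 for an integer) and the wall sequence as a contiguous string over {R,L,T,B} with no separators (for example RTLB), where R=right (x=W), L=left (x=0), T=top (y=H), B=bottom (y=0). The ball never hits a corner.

1. t=1 → T at (4,5); v=(2,-3)
2. t=1 → R at (6,2); v=(-2,-3)
3. t=2/3 → B at (14/3,0); v=(-2,3)
4. t=5/3 → T at (4/3,5); v=(-2,-3)
5. t=2/3 → L at (0,3); v=(2,-3)
6. t=1 → B at (2,0); v=(2,3)

Final position: (2,0)
Wall sequence: TRBTLB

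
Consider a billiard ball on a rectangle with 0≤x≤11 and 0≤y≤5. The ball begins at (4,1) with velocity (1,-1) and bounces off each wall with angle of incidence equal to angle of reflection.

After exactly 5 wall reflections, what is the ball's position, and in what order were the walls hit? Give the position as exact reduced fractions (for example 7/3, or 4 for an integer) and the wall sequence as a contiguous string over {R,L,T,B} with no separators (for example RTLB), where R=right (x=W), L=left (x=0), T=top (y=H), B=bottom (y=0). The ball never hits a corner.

1. t=1 → B at (5,0); v=(1,1)
2. t=5 → T at (10,5); v=(1,-1)
3. t=1 → R at (11,4); v=(-1,-1)
4. t=4 → B at (7,0); v=(-1,1)
5. t=5 → T at (2,5); v=(-1,-1)

Final position: (2,5)
Wall sequence: BTRBT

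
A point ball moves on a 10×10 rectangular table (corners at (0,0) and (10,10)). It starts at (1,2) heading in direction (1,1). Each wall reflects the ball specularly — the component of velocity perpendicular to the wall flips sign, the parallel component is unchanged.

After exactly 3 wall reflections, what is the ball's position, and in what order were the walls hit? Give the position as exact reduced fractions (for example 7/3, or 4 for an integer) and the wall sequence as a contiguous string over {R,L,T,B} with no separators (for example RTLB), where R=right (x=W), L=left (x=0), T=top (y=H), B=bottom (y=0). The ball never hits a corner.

1. t=8 → T at (9,10); v=(1,-1)
2. t=1 → R at (10,9); v=(-1,-1)
3. t=9 → B at (1,0); v=(-1,1)

Final position: (1,0)
Wall sequence: TRB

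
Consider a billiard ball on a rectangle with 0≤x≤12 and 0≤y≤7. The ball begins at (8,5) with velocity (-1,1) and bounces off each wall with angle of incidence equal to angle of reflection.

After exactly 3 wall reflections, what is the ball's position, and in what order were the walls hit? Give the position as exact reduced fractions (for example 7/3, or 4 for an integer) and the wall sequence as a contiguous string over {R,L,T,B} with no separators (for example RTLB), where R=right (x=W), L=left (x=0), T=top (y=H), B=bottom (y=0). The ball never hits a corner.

Final position: (1,0)
Wall sequence: TLB

1. t=2 → T at (6,7); v=(-1,-1)
2. t=6 → L at (0,1); v=(1,-1)
3. t=1 → B at (1,0); v=(1,1)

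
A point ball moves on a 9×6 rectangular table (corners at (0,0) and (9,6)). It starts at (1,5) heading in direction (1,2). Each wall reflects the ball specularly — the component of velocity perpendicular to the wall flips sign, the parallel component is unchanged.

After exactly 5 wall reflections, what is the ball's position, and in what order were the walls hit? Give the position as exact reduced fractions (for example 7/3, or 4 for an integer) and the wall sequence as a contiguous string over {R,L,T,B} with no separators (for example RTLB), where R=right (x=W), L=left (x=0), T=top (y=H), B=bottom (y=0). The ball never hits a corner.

1. t=1/2 → T at (3/2,6); v=(1,-2)
2. t=3 → B at (9/2,0); v=(1,2)
3. t=3 → T at (15/2,6); v=(1,-2)
4. t=3/2 → R at (9,3); v=(-1,-2)
5. t=3/2 → B at (15/2,0); v=(-1,2)

Final position: (15/2,0)
Wall sequence: TBTRB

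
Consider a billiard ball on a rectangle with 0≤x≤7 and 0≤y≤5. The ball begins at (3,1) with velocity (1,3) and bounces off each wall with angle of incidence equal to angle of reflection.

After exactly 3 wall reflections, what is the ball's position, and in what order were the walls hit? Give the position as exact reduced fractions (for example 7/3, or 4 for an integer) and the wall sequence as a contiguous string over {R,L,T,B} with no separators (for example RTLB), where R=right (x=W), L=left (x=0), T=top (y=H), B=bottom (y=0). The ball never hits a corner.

1. t=4/3 → T at (13/3,5); v=(1,-3)
2. t=5/3 → B at (6,0); v=(1,3)
3. t=1 → R at (7,3); v=(-1,3)

Final position: (7,3)
Wall sequence: TBR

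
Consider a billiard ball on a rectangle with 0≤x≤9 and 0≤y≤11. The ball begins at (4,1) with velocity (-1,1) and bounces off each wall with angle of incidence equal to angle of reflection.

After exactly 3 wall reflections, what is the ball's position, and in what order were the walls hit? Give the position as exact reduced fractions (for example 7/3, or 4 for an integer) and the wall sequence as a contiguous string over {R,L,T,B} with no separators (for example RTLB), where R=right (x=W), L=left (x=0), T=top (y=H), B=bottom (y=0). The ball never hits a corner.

Final position: (9,8)
Wall sequence: LTR

1. t=4 → L at (0,5); v=(1,1)
2. t=6 → T at (6,11); v=(1,-1)
3. t=3 → R at (9,8); v=(-1,-1)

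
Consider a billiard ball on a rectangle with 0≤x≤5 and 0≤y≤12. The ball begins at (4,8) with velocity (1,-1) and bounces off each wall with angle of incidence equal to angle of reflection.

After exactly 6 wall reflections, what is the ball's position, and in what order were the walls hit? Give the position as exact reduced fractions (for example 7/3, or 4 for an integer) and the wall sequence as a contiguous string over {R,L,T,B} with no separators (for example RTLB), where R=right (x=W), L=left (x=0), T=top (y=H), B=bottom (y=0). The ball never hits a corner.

1. t=1 → R at (5,7); v=(-1,-1)
2. t=5 → L at (0,2); v=(1,-1)
3. t=2 → B at (2,0); v=(1,1)
4. t=3 → R at (5,3); v=(-1,1)
5. t=5 → L at (0,8); v=(1,1)
6. t=4 → T at (4,12); v=(1,-1)

Final position: (4,12)
Wall sequence: RLBRLT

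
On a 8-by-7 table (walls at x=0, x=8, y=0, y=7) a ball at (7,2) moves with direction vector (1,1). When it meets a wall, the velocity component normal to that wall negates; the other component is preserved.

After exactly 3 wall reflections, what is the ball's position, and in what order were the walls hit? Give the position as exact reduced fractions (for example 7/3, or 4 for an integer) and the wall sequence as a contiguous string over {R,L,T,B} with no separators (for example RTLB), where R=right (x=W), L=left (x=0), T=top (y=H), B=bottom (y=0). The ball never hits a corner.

1. t=1 → R at (8,3); v=(-1,1)
2. t=4 → T at (4,7); v=(-1,-1)
3. t=4 → L at (0,3); v=(1,-1)

Final position: (0,3)
Wall sequence: RTL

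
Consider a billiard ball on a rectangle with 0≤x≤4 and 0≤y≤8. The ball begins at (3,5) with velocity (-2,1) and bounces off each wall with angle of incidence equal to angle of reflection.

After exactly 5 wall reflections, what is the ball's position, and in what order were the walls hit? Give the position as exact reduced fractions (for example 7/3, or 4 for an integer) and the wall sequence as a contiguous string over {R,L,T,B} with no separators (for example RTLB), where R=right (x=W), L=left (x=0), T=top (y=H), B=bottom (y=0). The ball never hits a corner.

Final position: (4,7/2)
Wall sequence: LTRLR

1. t=3/2 → L at (0,13/2); v=(2,1)
2. t=3/2 → T at (3,8); v=(2,-1)
3. t=1/2 → R at (4,15/2); v=(-2,-1)
4. t=2 → L at (0,11/2); v=(2,-1)
5. t=2 → R at (4,7/2); v=(-2,-1)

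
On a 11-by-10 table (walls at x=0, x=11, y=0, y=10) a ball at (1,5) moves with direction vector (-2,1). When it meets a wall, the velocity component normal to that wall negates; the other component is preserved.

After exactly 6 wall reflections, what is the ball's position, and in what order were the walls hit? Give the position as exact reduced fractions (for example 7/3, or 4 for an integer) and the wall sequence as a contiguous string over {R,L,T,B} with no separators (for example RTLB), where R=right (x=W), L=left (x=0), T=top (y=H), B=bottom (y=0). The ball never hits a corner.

1. t=1/2 → L at (0,11/2); v=(2,1)
2. t=9/2 → T at (9,10); v=(2,-1)
3. t=1 → R at (11,9); v=(-2,-1)
4. t=11/2 → L at (0,7/2); v=(2,-1)
5. t=7/2 → B at (7,0); v=(2,1)
6. t=2 → R at (11,2); v=(-2,1)

Final position: (11,2)
Wall sequence: LTRLBR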